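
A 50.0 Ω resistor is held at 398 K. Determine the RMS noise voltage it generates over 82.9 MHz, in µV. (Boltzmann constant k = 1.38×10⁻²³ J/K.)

9.54 µV

V_n = √(4kTRB)
4kTRB = 4 × 1.38×10⁻²³ × 398 × 5.00×10¹ × 8.29×10⁷ = 9.11×10⁻¹¹ V²
V_n = √(9.11×10⁻¹¹) = 9.54×10⁻⁶ V = 9.54 µV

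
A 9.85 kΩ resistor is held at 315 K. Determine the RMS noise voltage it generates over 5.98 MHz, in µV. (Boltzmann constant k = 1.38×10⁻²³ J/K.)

V_n = √(4kTRB)
4kTRB = 4 × 1.38×10⁻²³ × 315 × 9.85×10³ × 5.98×10⁶ = 1.02×10⁻⁹ V²
V_n = √(1.02×10⁻⁹) = 3.20×10⁻⁵ V = 32.0 µV

32.0 µV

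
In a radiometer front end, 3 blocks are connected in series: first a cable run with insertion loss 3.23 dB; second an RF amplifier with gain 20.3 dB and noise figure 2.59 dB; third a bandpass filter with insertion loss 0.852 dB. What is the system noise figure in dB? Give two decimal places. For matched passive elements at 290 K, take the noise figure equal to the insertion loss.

5.82 dB

Convert to linear (a loss of L dB is a gain of −L dB): F_i = 10^(NF_i/10), G_i = 10^(G_i,dB/10)
  Stage 1: F_1 = 10^(3.23/10) = 2.104, G_1 = 10^(−3.23/10) = 0.4753
  Stage 2: F_2 = 10^(2.59/10) = 1.816, G_2 = 10^(20.3/10) = 107.2
  Stage 3: F_3 = 10^(0.852/10) = 1.217, G_3 = 10^(−0.852/10) = 0.8219
Friis cascade:
  F = 2.104 + (1.816 − 1)/0.4753 + (1.217 − 1)/50.93 = 3.824
NF = 10 log₁₀(3.824) = 5.82 dB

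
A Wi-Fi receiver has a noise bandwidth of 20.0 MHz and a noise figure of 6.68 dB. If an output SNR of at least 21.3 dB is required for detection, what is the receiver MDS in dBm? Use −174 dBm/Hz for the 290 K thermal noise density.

−73.0 dBm

Sensitivity = −174 + 10 log₁₀(B) + NF + SNR_min
= −174 + 73.01 + 6.68 + 21.3
= −73.01 dBm → −73.0 dBm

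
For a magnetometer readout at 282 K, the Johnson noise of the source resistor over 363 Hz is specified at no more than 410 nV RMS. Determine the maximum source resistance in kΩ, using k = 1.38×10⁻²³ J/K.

29.7 kΩ

Johnson–Nyquist: V_n = √(4kTRB) ⇒ R = V_n² / (4kTB)
4kTB = 4 × 1.38×10⁻²³ × 282 × 3.63×10² = 5.65×10⁻¹⁸
R = (4.10×10⁻⁷)² / 5.65×10⁻¹⁸ = 2.97×10⁴ Ω = 29.7 kΩ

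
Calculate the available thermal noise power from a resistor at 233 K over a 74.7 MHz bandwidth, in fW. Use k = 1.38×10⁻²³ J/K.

P_n = kTB = 1.38×10⁻²³ × 233 × 7.47×10⁷ = 2.40×10⁻¹³ W = 240 fW

240 fW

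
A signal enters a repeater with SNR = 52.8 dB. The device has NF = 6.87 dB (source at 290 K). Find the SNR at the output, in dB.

By definition F = SNR_in/SNR_out, so in dB: SNR_out = SNR_in − NF
SNR_out = 52.8 − 6.87 = 45.93 dB

45.93 dB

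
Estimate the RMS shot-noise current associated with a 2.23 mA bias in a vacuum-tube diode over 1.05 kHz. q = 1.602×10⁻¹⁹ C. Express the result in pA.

866 pA

I_n = √(2qI·B)
2qI·B = 2 × 1.602×10⁻¹⁹ × 2.23×10⁻³ × 1.05×10³ = 7.50×10⁻¹⁹ A²
I_n = √(7.50×10⁻¹⁹) = 8.66×10⁻¹⁰ A = 866 pA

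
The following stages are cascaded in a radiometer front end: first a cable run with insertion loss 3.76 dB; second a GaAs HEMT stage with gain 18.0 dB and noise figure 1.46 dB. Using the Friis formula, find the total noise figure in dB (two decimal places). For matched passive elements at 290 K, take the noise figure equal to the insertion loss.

Convert to linear (a loss of L dB is a gain of −L dB): F_i = 10^(NF_i/10), G_i = 10^(G_i,dB/10)
  Stage 1: F_1 = 10^(3.76/10) = 2.377, G_1 = 10^(−3.76/10) = 0.4207
  Stage 2: F_2 = 10^(1.46/10) = 1.400, G_2 = 10^(18.0/10) = 63.10
Friis cascade:
  F = 2.377 + (1.400 − 1)/0.4207 = 3.327
NF = 10 log₁₀(3.327) = 5.22 dB

5.22 dB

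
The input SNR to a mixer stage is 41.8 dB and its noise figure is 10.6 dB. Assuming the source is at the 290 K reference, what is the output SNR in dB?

31.2 dB

By definition F = SNR_in/SNR_out, so in dB: SNR_out = SNR_in − NF
SNR_out = 41.8 − 10.6 = 31.2 dB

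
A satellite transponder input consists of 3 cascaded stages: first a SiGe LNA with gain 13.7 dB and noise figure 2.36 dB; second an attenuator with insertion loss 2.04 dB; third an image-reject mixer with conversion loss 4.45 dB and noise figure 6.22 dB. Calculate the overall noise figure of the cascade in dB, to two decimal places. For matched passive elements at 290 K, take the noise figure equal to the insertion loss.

Convert to linear (a loss of L dB is a gain of −L dB): F_i = 10^(NF_i/10), G_i = 10^(G_i,dB/10)
  Stage 1: F_1 = 10^(2.36/10) = 1.722, G_1 = 10^(13.7/10) = 23.44
  Stage 2: F_2 = 10^(2.04/10) = 1.600, G_2 = 10^(−2.04/10) = 0.6252
  Stage 3: F_3 = 10^(6.22/10) = 4.188, G_3 = 10^(−4.45/10) = 0.3589
Friis cascade:
  F = 1.722 + (1.600 − 1)/23.44 + (4.188 − 1)/14.66 = 1.965
NF = 10 log₁₀(1.965) = 2.93 dB

2.93 dB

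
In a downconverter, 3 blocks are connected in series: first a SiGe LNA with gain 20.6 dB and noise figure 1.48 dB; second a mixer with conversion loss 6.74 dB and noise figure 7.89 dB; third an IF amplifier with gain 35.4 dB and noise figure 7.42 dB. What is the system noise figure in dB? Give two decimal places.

Convert to linear (a loss of L dB is a gain of −L dB): F_i = 10^(NF_i/10), G_i = 10^(G_i,dB/10)
  Stage 1: F_1 = 10^(1.48/10) = 1.406, G_1 = 10^(20.6/10) = 114.8
  Stage 2: F_2 = 10^(7.89/10) = 6.152, G_2 = 10^(−6.74/10) = 0.2118
  Stage 3: F_3 = 10^(7.42/10) = 5.521, G_3 = 10^(35.4/10) = 3467
Friis cascade:
  F = 1.406 + (6.152 − 1)/114.8 + (5.521 − 1)/24.32 = 1.637
NF = 10 log₁₀(1.637) = 2.14 dB

2.14 dB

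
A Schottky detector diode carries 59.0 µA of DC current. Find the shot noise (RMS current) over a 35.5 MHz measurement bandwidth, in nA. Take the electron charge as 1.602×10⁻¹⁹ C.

25.9 nA

I_n = √(2qI·B)
2qI·B = 2 × 1.602×10⁻¹⁹ × 5.90×10⁻⁵ × 3.55×10⁷ = 6.71×10⁻¹⁶ A²
I_n = √(6.71×10⁻¹⁶) = 2.59×10⁻⁸ A = 25.9 nA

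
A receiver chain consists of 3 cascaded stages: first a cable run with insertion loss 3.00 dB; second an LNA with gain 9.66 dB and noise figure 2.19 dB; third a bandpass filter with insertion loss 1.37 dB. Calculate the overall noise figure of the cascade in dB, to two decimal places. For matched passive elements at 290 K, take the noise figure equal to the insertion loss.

Convert to linear (a loss of L dB is a gain of −L dB): F_i = 10^(NF_i/10), G_i = 10^(G_i,dB/10)
  Stage 1: F_1 = 10^(3.00/10) = 1.995, G_1 = 10^(−3.00/10) = 0.5012
  Stage 2: F_2 = 10^(2.19/10) = 1.656, G_2 = 10^(9.66/10) = 9.247
  Stage 3: F_3 = 10^(1.37/10) = 1.371, G_3 = 10^(−1.37/10) = 0.7295
Friis cascade:
  F = 1.995 + (1.656 − 1)/0.5012 + (1.371 − 1)/4.634 = 3.384
NF = 10 log₁₀(3.384) = 5.29 dB

5.29 dB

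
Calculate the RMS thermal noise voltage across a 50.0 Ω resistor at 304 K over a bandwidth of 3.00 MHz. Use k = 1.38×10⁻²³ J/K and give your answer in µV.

V_n = √(4kTRB)
4kTRB = 4 × 1.38×10⁻²³ × 304 × 5.00×10¹ × 3.00×10⁶ = 2.52×10⁻¹² V²
V_n = √(2.52×10⁻¹²) = 1.59×10⁻⁶ V = 1.59 µV

1.59 µV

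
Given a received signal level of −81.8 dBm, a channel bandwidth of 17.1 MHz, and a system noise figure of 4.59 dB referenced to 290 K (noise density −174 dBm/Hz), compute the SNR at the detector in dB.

15.3 dB

Noise floor: N = −174 + 10 log₁₀(B) + NF
10 log₁₀(1.71×10⁷) = 72.33 dB
N = −174 + 72.33 + 4.59 = −97.08 dBm
SNR = P_sig − N = −81.8 − (−97.08) = 15.28 dB → 15.3 dB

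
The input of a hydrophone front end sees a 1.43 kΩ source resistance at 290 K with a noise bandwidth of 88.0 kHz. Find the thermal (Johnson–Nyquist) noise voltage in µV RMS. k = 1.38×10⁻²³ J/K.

1.42 µV

V_n = √(4kTRB)
4kTRB = 4 × 1.38×10⁻²³ × 290 × 1.43×10³ × 8.80×10⁴ = 2.01×10⁻¹² V²
V_n = √(2.01×10⁻¹²) = 1.42×10⁻⁶ V = 1.42 µV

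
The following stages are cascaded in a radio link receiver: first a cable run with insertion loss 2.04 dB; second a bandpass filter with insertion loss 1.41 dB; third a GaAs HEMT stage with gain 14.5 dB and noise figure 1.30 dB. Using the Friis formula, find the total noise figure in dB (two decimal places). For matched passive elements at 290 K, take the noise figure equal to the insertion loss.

4.75 dB

Convert to linear (a loss of L dB is a gain of −L dB): F_i = 10^(NF_i/10), G_i = 10^(G_i,dB/10)
  Stage 1: F_1 = 10^(2.04/10) = 1.600, G_1 = 10^(−2.04/10) = 0.6252
  Stage 2: F_2 = 10^(1.41/10) = 1.384, G_2 = 10^(−1.41/10) = 0.7228
  Stage 3: F_3 = 10^(1.30/10) = 1.349, G_3 = 10^(14.5/10) = 28.18
Friis cascade:
  F = 1.600 + (1.384 − 1)/0.6252 + (1.349 − 1)/0.4519 = 2.985
NF = 10 log₁₀(2.985) = 4.75 dB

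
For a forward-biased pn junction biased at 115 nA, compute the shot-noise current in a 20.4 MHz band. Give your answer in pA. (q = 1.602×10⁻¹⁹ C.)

867 pA

I_n = √(2qI·B)
2qI·B = 2 × 1.602×10⁻¹⁹ × 1.15×10⁻⁷ × 2.04×10⁷ = 7.52×10⁻¹⁹ A²
I_n = √(7.52×10⁻¹⁹) = 8.67×10⁻¹⁰ A = 867 pA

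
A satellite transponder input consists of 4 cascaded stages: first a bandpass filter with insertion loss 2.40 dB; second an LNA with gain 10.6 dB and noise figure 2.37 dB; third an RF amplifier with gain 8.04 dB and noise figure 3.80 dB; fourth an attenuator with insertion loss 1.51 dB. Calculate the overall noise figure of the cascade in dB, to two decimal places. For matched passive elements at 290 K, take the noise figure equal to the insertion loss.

5.08 dB

Convert to linear (a loss of L dB is a gain of −L dB): F_i = 10^(NF_i/10), G_i = 10^(G_i,dB/10)
  Stage 1: F_1 = 10^(2.40/10) = 1.738, G_1 = 10^(−2.40/10) = 0.5754
  Stage 2: F_2 = 10^(2.37/10) = 1.726, G_2 = 10^(10.6/10) = 11.48
  Stage 3: F_3 = 10^(3.80/10) = 2.399, G_3 = 10^(8.04/10) = 6.368
  Stage 4: F_4 = 10^(1.51/10) = 1.416, G_4 = 10^(−1.51/10) = 0.7063
Friis cascade:
  F = 1.738 + (1.726 − 1)/0.5754 + (2.399 − 1)/6.607 + (1.416 − 1)/42.07 = 3.221
NF = 10 log₁₀(3.221) = 5.08 dB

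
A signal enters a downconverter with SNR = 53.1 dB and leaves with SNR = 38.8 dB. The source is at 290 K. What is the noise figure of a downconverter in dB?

NF (dB) = SNR_in(dB) − SNR_out(dB) when the source is at T₀
NF = 53.1 − 38.8 = 14.3 dB

14.3 dB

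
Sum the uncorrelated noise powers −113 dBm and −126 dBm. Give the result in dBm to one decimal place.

−112.8 dBm

Convert to linear, add, convert back:
P₁ = 5.01×10⁻¹⁵ W, P₂ = 2.51×10⁻¹⁶ W
P_tot = 5.26×10⁻¹⁵ W → 10 log₁₀(P_tot / 10⁻³) = −112.8 dBm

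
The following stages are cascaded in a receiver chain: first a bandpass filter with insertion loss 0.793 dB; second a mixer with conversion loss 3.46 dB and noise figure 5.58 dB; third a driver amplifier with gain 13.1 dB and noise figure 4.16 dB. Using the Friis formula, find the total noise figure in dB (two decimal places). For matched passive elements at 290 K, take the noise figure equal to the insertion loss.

Convert to linear (a loss of L dB is a gain of −L dB): F_i = 10^(NF_i/10), G_i = 10^(G_i,dB/10)
  Stage 1: F_1 = 10^(0.793/10) = 1.200, G_1 = 10^(−0.793/10) = 0.8331
  Stage 2: F_2 = 10^(5.58/10) = 3.614, G_2 = 10^(−3.46/10) = 0.4508
  Stage 3: F_3 = 10^(4.16/10) = 2.606, G_3 = 10^(13.1/10) = 20.42
Friis cascade:
  F = 1.200 + (3.614 − 1)/0.8331 + (2.606 − 1)/0.3756 = 8.615
NF = 10 log₁₀(8.615) = 9.35 dB

9.35 dB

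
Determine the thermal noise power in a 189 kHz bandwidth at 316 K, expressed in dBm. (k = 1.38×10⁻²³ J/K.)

P_n = kTB = 1.38×10⁻²³ × 316 × 1.89×10⁵ = 8.24×10⁻¹⁶ W
In dBm: 10 log₁₀(8.24×10⁻¹⁶ / 10⁻³) = −120.8 dBm

−120.8 dBm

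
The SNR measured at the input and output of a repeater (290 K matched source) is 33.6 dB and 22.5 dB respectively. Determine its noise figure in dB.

11.1 dB

NF (dB) = SNR_in(dB) − SNR_out(dB) when the source is at T₀
NF = 33.6 − 22.5 = 11.1 dB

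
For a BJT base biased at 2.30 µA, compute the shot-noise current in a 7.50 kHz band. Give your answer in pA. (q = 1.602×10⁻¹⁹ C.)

74.3 pA

I_n = √(2qI·B)
2qI·B = 2 × 1.602×10⁻¹⁹ × 2.30×10⁻⁶ × 7.50×10³ = 5.53×10⁻²¹ A²
I_n = √(5.53×10⁻²¹) = 7.43×10⁻¹¹ A = 74.3 pA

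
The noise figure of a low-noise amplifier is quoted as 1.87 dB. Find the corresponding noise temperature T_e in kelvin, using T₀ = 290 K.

F = 10^(1.87/10) = 1.53815
T_e = (F − 1)·T₀ = (1.53815 − 1) × 290 = 156 K

156 K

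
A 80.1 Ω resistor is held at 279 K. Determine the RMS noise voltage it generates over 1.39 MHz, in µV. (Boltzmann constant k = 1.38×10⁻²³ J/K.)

V_n = √(4kTRB)
4kTRB = 4 × 1.38×10⁻²³ × 279 × 8.01×10¹ × 1.39×10⁶ = 1.71×10⁻¹² V²
V_n = √(1.71×10⁻¹²) = 1.31×10⁻⁶ V = 1.31 µV

1.31 µV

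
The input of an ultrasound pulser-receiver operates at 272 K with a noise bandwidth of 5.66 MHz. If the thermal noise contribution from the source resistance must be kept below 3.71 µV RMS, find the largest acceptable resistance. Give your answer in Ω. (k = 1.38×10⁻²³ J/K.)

Johnson–Nyquist: V_n = √(4kTRB) ⇒ R = V_n² / (4kTB)
4kTB = 4 × 1.38×10⁻²³ × 272 × 5.66×10⁶ = 8.50×10⁻¹⁴
R = (3.71×10⁻⁶)² / 8.50×10⁻¹⁴ = 1.62×10² Ω = 162 Ω

162 Ω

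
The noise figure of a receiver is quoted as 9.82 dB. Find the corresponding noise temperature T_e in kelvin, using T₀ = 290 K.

F = 10^(9.82/10) = 9.59401
T_e = (F − 1)·T₀ = (9.59401 − 1) × 290 = 2492 K

2492 K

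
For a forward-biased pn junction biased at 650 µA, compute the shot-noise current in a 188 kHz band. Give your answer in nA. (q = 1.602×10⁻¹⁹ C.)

6.26 nA

I_n = √(2qI·B)
2qI·B = 2 × 1.602×10⁻¹⁹ × 6.50×10⁻⁴ × 1.88×10⁵ = 3.92×10⁻¹⁷ A²
I_n = √(3.92×10⁻¹⁷) = 6.26×10⁻⁹ A = 6.26 nA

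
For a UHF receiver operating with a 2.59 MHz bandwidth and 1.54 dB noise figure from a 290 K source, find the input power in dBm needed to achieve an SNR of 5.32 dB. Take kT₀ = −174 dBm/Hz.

Sensitivity = −174 + 10 log₁₀(B) + NF + SNR_min
= −174 + 64.13 + 1.54 + 5.32
= −103.01 dBm → −103.0 dBm

−103.0 dBm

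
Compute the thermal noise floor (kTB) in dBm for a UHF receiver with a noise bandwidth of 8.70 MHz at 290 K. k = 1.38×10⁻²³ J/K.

−104.6 dBm

P_n = kTB = 1.38×10⁻²³ × 290 × 8.70×10⁶ = 3.48×10⁻¹⁴ W
In dBm: 10 log₁₀(3.48×10⁻¹⁴ / 10⁻³) = −104.6 dBm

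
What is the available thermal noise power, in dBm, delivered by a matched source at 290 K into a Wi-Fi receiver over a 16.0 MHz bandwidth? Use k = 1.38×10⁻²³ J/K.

P_n = kTB = 1.38×10⁻²³ × 290 × 1.60×10⁷ = 6.40×10⁻¹⁴ W
In dBm: 10 log₁₀(6.40×10⁻¹⁴ / 10⁻³) = −101.9 dBm

−101.9 dBm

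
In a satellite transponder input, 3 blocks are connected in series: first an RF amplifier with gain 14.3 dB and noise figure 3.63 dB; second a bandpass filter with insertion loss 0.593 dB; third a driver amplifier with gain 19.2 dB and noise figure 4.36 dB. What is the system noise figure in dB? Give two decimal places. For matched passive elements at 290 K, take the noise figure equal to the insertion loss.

3.78 dB

Convert to linear (a loss of L dB is a gain of −L dB): F_i = 10^(NF_i/10), G_i = 10^(G_i,dB/10)
  Stage 1: F_1 = 10^(3.63/10) = 2.307, G_1 = 10^(14.3/10) = 26.92
  Stage 2: F_2 = 10^(0.593/10) = 1.146, G_2 = 10^(−0.593/10) = 0.8724
  Stage 3: F_3 = 10^(4.36/10) = 2.729, G_3 = 10^(19.2/10) = 83.18
Friis cascade:
  F = 2.307 + (1.146 − 1)/26.92 + (2.729 − 1)/23.48 = 2.386
NF = 10 log₁₀(2.386) = 3.78 dB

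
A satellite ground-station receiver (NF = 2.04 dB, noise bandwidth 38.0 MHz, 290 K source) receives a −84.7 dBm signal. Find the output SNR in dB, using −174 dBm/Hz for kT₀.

Noise floor: N = −174 + 10 log₁₀(B) + NF
10 log₁₀(3.80×10⁷) = 75.8 dB
N = −174 + 75.8 + 2.04 = −96.16 dBm
SNR = P_sig − N = −84.7 − (−96.16) = 11.46 dB → 11.5 dB

11.5 dB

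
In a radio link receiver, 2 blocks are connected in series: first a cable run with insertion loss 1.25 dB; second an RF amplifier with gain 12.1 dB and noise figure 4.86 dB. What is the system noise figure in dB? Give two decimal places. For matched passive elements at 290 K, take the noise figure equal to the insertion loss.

6.11 dB

Convert to linear (a loss of L dB is a gain of −L dB): F_i = 10^(NF_i/10), G_i = 10^(G_i,dB/10)
  Stage 1: F_1 = 10^(1.25/10) = 1.334, G_1 = 10^(−1.25/10) = 0.7499
  Stage 2: F_2 = 10^(4.86/10) = 3.062, G_2 = 10^(12.1/10) = 16.22
Friis cascade:
  F = 1.334 + (3.062 − 1)/0.7499 = 4.083
NF = 10 log₁₀(4.083) = 6.11 dB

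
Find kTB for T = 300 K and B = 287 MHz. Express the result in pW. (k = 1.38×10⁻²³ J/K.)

1.19 pW

P_n = kTB = 1.38×10⁻²³ × 300 × 2.87×10⁸ = 1.19×10⁻¹² W = 1.19 pW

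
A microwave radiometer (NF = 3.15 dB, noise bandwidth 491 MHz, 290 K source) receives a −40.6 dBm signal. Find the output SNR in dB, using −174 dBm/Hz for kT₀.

Noise floor: N = −174 + 10 log₁₀(B) + NF
10 log₁₀(4.91×10⁸) = 86.91 dB
N = −174 + 86.91 + 3.15 = −83.94 dBm
SNR = P_sig − N = −40.6 − (−83.94) = 43.34 dB → 43.3 dB

43.3 dB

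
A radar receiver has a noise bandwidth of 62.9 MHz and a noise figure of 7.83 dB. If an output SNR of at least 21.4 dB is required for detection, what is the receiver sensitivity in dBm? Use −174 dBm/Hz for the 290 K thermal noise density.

−66.8 dBm

Sensitivity = −174 + 10 log₁₀(B) + NF + SNR_min
= −174 + 77.99 + 7.83 + 21.4
= −66.78 dBm → −66.8 dBm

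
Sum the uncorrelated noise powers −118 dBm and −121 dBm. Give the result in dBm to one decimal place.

−116.2 dBm

Convert to linear, add, convert back:
P₁ = 1.58×10⁻¹⁵ W, P₂ = 7.94×10⁻¹⁶ W
P_tot = 2.38×10⁻¹⁵ W → 10 log₁₀(P_tot / 10⁻³) = −116.2 dBm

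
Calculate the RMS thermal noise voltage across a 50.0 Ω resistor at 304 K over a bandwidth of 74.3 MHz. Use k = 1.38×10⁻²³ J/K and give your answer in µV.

V_n = √(4kTRB)
4kTRB = 4 × 1.38×10⁻²³ × 304 × 5.00×10¹ × 7.43×10⁷ = 6.23×10⁻¹¹ V²
V_n = √(6.23×10⁻¹¹) = 7.90×10⁻⁶ V = 7.90 µV

7.90 µV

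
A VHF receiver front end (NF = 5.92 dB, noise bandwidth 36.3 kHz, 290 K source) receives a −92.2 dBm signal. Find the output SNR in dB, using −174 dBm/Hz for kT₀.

30.3 dB

Noise floor: N = −174 + 10 log₁₀(B) + NF
10 log₁₀(3.63×10⁴) = 45.6 dB
N = −174 + 45.6 + 5.92 = −122.48 dBm
SNR = P_sig − N = −92.2 − (−122.48) = 30.28 dB → 30.3 dB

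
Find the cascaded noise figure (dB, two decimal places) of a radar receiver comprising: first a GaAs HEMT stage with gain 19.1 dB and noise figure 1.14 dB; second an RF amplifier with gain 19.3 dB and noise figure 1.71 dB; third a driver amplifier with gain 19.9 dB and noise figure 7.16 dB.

1.16 dB

Convert to linear (a loss of L dB is a gain of −L dB): F_i = 10^(NF_i/10), G_i = 10^(G_i,dB/10)
  Stage 1: F_1 = 10^(1.14/10) = 1.300, G_1 = 10^(19.1/10) = 81.28
  Stage 2: F_2 = 10^(1.71/10) = 1.483, G_2 = 10^(19.3/10) = 85.11
  Stage 3: F_3 = 10^(7.16/10) = 5.200, G_3 = 10^(19.9/10) = 97.72
Friis cascade:
  F = 1.300 + (1.483 − 1)/81.28 + (5.200 − 1)/6918 = 1.307
NF = 10 log₁₀(1.307) = 1.16 dB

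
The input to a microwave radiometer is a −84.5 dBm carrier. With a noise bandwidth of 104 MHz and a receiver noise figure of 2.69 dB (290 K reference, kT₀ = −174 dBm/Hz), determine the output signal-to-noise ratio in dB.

Noise floor: N = −174 + 10 log₁₀(B) + NF
10 log₁₀(1.04×10⁸) = 80.17 dB
N = −174 + 80.17 + 2.69 = −91.14 dBm
SNR = P_sig − N = −84.5 − (−91.14) = 6.64 dB → 6.6 dB

6.6 dB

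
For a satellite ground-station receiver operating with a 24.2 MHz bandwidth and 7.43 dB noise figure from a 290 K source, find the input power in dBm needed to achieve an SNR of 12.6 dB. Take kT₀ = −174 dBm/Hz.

Sensitivity = −174 + 10 log₁₀(B) + NF + SNR_min
= −174 + 73.84 + 7.43 + 12.6
= −80.13 dBm → −80.1 dBm

−80.1 dBm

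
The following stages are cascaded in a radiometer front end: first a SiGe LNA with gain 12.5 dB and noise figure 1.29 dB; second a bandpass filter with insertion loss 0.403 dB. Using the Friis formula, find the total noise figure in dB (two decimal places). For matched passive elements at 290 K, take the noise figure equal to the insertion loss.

1.31 dB

Convert to linear (a loss of L dB is a gain of −L dB): F_i = 10^(NF_i/10), G_i = 10^(G_i,dB/10)
  Stage 1: F_1 = 10^(1.29/10) = 1.346, G_1 = 10^(12.5/10) = 17.78
  Stage 2: F_2 = 10^(0.403/10) = 1.097, G_2 = 10^(−0.403/10) = 0.9114
Friis cascade:
  F = 1.346 + (1.097 − 1)/17.78 = 1.351
NF = 10 log₁₀(1.351) = 1.31 dB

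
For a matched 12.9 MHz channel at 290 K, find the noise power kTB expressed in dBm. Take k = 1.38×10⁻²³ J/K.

−102.9 dBm

P_n = kTB = 1.38×10⁻²³ × 290 × 1.29×10⁷ = 5.16×10⁻¹⁴ W
In dBm: 10 log₁₀(5.16×10⁻¹⁴ / 10⁻³) = −102.9 dBm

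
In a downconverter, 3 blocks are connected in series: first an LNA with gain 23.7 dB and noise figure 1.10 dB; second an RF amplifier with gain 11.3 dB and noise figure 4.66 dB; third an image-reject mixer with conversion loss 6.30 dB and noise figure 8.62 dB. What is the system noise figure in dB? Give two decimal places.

Convert to linear (a loss of L dB is a gain of −L dB): F_i = 10^(NF_i/10), G_i = 10^(G_i,dB/10)
  Stage 1: F_1 = 10^(1.10/10) = 1.288, G_1 = 10^(23.7/10) = 234.4
  Stage 2: F_2 = 10^(4.66/10) = 2.924, G_2 = 10^(11.3/10) = 13.49
  Stage 3: F_3 = 10^(8.62/10) = 7.278, G_3 = 10^(−6.30/10) = 0.2344
Friis cascade:
  F = 1.288 + (2.924 − 1)/234.4 + (7.278 − 1)/3162 = 1.298
NF = 10 log₁₀(1.298) = 1.13 dB

1.13 dB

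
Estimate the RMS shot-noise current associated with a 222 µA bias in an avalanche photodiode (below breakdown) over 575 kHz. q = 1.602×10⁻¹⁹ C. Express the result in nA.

I_n = √(2qI·B)
2qI·B = 2 × 1.602×10⁻¹⁹ × 2.22×10⁻⁴ × 5.75×10⁵ = 4.09×10⁻¹⁷ A²
I_n = √(4.09×10⁻¹⁷) = 6.40×10⁻⁹ A = 6.40 nA

6.40 nA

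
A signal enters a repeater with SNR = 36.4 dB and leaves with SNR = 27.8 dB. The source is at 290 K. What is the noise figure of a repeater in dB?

8.6 dB

NF (dB) = SNR_in(dB) − SNR_out(dB) when the source is at T₀
NF = 36.4 − 27.8 = 8.6 dB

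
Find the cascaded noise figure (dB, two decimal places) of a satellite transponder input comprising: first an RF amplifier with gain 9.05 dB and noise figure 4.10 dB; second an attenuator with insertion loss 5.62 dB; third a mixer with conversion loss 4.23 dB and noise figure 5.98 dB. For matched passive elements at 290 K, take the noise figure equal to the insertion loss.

Convert to linear (a loss of L dB is a gain of −L dB): F_i = 10^(NF_i/10), G_i = 10^(G_i,dB/10)
  Stage 1: F_1 = 10^(4.10/10) = 2.570, G_1 = 10^(9.05/10) = 8.035
  Stage 2: F_2 = 10^(5.62/10) = 3.648, G_2 = 10^(−5.62/10) = 0.2742
  Stage 3: F_3 = 10^(5.98/10) = 3.963, G_3 = 10^(−4.23/10) = 0.3776
Friis cascade:
  F = 2.570 + (3.648 − 1)/8.035 + (3.963 − 1)/2.203 = 4.245
NF = 10 log₁₀(4.245) = 6.28 dB

6.28 dB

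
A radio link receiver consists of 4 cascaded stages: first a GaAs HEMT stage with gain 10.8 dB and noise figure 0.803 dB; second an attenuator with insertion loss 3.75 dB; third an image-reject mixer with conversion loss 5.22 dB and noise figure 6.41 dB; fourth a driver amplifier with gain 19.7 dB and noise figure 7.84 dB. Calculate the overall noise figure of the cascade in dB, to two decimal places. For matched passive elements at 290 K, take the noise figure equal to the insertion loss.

Convert to linear (a loss of L dB is a gain of −L dB): F_i = 10^(NF_i/10), G_i = 10^(G_i,dB/10)
  Stage 1: F_1 = 10^(0.803/10) = 1.203, G_1 = 10^(10.8/10) = 12.02
  Stage 2: F_2 = 10^(3.75/10) = 2.371, G_2 = 10^(−3.75/10) = 0.4217
  Stage 3: F_3 = 10^(6.41/10) = 4.375, G_3 = 10^(−5.22/10) = 0.3006
  Stage 4: F_4 = 10^(7.84/10) = 6.081, G_4 = 10^(19.7/10) = 93.33
Friis cascade:
  F = 1.203 + (2.371 − 1)/12.02 + (4.375 − 1)/5.070 + (6.081 − 1)/1.524 = 5.317
NF = 10 log₁₀(5.317) = 7.26 dB

7.26 dB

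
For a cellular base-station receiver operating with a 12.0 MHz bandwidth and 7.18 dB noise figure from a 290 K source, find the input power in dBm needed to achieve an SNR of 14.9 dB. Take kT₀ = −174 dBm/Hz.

−81.1 dBm

Sensitivity = −174 + 10 log₁₀(B) + NF + SNR_min
= −174 + 70.79 + 7.18 + 14.9
= −81.13 dBm → −81.1 dBm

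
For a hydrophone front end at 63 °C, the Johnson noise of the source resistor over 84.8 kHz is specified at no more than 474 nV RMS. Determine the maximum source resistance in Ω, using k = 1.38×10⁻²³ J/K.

T = 63 °C + 273.15 = 336.15 K
Johnson–Nyquist: V_n = √(4kTRB) ⇒ R = V_n² / (4kTB)
4kTB = 4 × 1.38×10⁻²³ × 336.15 × 8.48×10⁴ = 1.57×10⁻¹⁵
R = (4.74×10⁻⁷)² / 1.57×10⁻¹⁵ = 1.43×10² Ω = 143 Ω

143 Ω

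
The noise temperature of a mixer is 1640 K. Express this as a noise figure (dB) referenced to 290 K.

8.23 dB

F = 1 + T_e/T₀ = 1 + 1640/290 = 6.65517
NF = 10 log₁₀(6.65517) = 8.23 dB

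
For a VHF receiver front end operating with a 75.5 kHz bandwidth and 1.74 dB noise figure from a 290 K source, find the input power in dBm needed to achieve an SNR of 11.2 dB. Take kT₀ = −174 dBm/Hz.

−112.3 dBm

Sensitivity = −174 + 10 log₁₀(B) + NF + SNR_min
= −174 + 48.78 + 1.74 + 11.2
= −112.28 dBm → −112.3 dBm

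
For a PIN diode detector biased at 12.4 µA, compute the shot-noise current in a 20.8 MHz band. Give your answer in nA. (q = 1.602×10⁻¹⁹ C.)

I_n = √(2qI·B)
2qI·B = 2 × 1.602×10⁻¹⁹ × 1.24×10⁻⁵ × 2.08×10⁷ = 8.26×10⁻¹⁷ A²
I_n = √(8.26×10⁻¹⁷) = 9.09×10⁻⁹ A = 9.09 nA

9.09 nA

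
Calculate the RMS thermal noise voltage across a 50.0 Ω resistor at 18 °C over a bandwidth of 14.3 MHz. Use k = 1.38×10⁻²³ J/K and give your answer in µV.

T = 18 °C + 273.15 = 291.15 K
V_n = √(4kTRB)
4kTRB = 4 × 1.38×10⁻²³ × 291.15 × 5.00×10¹ × 1.43×10⁷ = 1.15×10⁻¹¹ V²
V_n = √(1.15×10⁻¹¹) = 3.39×10⁻⁶ V = 3.39 µV

3.39 µV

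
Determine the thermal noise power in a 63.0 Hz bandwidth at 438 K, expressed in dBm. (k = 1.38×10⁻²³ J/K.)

P_n = kTB = 1.38×10⁻²³ × 438 × 6.30×10¹ = 3.81×10⁻¹⁹ W
In dBm: 10 log₁₀(3.81×10⁻¹⁹ / 10⁻³) = −154.2 dBm

−154.2 dBm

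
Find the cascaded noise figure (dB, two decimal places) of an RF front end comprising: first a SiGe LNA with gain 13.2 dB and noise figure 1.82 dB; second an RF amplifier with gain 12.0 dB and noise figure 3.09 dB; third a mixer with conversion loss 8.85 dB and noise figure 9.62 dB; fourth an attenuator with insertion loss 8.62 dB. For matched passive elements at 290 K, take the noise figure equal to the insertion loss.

2.41 dB

Convert to linear (a loss of L dB is a gain of −L dB): F_i = 10^(NF_i/10), G_i = 10^(G_i,dB/10)
  Stage 1: F_1 = 10^(1.82/10) = 1.521, G_1 = 10^(13.2/10) = 20.89
  Stage 2: F_2 = 10^(3.09/10) = 2.037, G_2 = 10^(12.0/10) = 15.85
  Stage 3: F_3 = 10^(9.62/10) = 9.162, G_3 = 10^(−8.85/10) = 0.1303
  Stage 4: F_4 = 10^(8.62/10) = 7.278, G_4 = 10^(−8.62/10) = 0.1374
Friis cascade:
  F = 1.521 + (2.037 − 1)/20.89 + (9.162 − 1)/331.1 + (7.278 − 1)/43.15 = 1.740
NF = 10 log₁₀(1.740) = 2.41 dB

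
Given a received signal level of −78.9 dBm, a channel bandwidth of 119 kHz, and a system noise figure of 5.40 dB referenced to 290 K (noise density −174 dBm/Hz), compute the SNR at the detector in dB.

Noise floor: N = −174 + 10 log₁₀(B) + NF
10 log₁₀(1.19×10⁵) = 50.76 dB
N = −174 + 50.76 + 5.40 = −117.84 dBm
SNR = P_sig − N = −78.9 − (−117.84) = 38.94 dB → 38.9 dB

38.9 dB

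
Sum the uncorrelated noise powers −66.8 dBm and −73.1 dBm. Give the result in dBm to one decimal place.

−65.9 dBm

Convert to linear, add, convert back:
P₁ = 2.09×10⁻¹⁰ W, P₂ = 4.90×10⁻¹¹ W
P_tot = 2.58×10⁻¹⁰ W → 10 log₁₀(P_tot / 10⁻³) = −65.9 dBm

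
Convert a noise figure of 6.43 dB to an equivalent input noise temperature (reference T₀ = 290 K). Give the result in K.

F = 10^(6.43/10) = 4.39542
T_e = (F − 1)·T₀ = (4.39542 − 1) × 290 = 985 K

985 K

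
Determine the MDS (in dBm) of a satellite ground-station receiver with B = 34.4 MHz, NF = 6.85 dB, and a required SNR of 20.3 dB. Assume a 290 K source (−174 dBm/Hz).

−71.5 dBm

Sensitivity = −174 + 10 log₁₀(B) + NF + SNR_min
= −174 + 75.37 + 6.85 + 20.3
= −71.48 dBm → −71.5 dBm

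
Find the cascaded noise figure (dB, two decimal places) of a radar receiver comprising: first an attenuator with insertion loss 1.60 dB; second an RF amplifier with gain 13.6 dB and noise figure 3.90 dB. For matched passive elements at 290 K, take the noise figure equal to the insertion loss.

Convert to linear (a loss of L dB is a gain of −L dB): F_i = 10^(NF_i/10), G_i = 10^(G_i,dB/10)
  Stage 1: F_1 = 10^(1.60/10) = 1.445, G_1 = 10^(−1.60/10) = 0.6918
  Stage 2: F_2 = 10^(3.90/10) = 2.455, G_2 = 10^(13.6/10) = 22.91
Friis cascade:
  F = 1.445 + (2.455 − 1)/0.6918 = 3.548
NF = 10 log₁₀(3.548) = 5.50 dB

5.50 dB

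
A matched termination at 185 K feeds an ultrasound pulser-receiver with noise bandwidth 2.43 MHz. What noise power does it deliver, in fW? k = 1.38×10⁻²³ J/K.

P_n = kTB = 1.38×10⁻²³ × 185 × 2.43×10⁶ = 6.20×10⁻¹⁵ W = 6.20 fW

6.20 fW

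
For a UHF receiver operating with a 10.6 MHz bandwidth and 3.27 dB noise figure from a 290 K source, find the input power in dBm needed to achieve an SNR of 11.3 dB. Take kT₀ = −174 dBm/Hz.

−89.2 dBm

Sensitivity = −174 + 10 log₁₀(B) + NF + SNR_min
= −174 + 70.25 + 3.27 + 11.3
= −89.18 dBm → −89.2 dBm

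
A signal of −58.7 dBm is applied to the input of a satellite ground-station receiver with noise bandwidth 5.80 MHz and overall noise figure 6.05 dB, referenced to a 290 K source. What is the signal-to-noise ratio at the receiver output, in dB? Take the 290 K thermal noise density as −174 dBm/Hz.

Noise floor: N = −174 + 10 log₁₀(B) + NF
10 log₁₀(5.80×10⁶) = 67.63 dB
N = −174 + 67.63 + 6.05 = −100.32 dBm
SNR = P_sig − N = −58.7 − (−100.32) = 41.62 dB → 41.6 dB

41.6 dB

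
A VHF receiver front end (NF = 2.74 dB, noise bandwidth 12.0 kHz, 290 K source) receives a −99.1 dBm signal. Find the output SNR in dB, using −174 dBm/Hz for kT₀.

31.4 dB

Noise floor: N = −174 + 10 log₁₀(B) + NF
10 log₁₀(1.20×10⁴) = 40.79 dB
N = −174 + 40.79 + 2.74 = −130.47 dBm
SNR = P_sig − N = −99.1 − (−130.47) = 31.37 dB → 31.4 dB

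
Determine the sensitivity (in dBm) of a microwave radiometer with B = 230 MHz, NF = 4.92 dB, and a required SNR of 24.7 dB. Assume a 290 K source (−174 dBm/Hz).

−60.8 dBm

Sensitivity = −174 + 10 log₁₀(B) + NF + SNR_min
= −174 + 83.62 + 4.92 + 24.7
= −60.76 dBm → −60.8 dBm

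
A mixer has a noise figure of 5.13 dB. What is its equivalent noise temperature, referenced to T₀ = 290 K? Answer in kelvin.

655 K

F = 10^(5.13/10) = 3.25837
T_e = (F − 1)·T₀ = (3.25837 − 1) × 290 = 655 K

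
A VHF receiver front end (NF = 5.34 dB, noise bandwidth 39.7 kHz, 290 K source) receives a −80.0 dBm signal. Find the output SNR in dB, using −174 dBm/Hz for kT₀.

Noise floor: N = −174 + 10 log₁₀(B) + NF
10 log₁₀(3.97×10⁴) = 45.99 dB
N = −174 + 45.99 + 5.34 = −122.67 dBm
SNR = P_sig − N = −80.0 − (−122.67) = 42.67 dB → 42.7 dB

42.7 dB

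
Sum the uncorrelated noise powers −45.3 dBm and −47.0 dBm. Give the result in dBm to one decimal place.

Convert to linear, add, convert back:
P₁ = 2.95×10⁻⁸ W, P₂ = 2.00×10⁻⁸ W
P_tot = 4.95×10⁻⁸ W → 10 log₁₀(P_tot / 10⁻³) = −43.1 dBm

−43.1 dBm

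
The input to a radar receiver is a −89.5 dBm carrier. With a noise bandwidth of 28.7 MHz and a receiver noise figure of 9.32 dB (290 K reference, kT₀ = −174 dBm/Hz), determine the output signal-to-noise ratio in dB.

0.6 dB

Noise floor: N = −174 + 10 log₁₀(B) + NF
10 log₁₀(2.87×10⁷) = 74.58 dB
N = −174 + 74.58 + 9.32 = −90.10 dBm
SNR = P_sig − N = −89.5 − (−90.10) = 0.60 dB → 0.6 dB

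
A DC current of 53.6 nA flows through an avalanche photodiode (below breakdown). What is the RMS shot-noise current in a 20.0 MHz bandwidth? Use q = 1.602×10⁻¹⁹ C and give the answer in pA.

I_n = √(2qI·B)
2qI·B = 2 × 1.602×10⁻¹⁹ × 5.36×10⁻⁸ × 2.00×10⁷ = 3.43×10⁻¹⁹ A²
I_n = √(3.43×10⁻¹⁹) = 5.86×10⁻¹⁰ A = 586 pA

586 pA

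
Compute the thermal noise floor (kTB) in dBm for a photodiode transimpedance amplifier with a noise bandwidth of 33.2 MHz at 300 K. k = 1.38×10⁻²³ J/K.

P_n = kTB = 1.38×10⁻²³ × 300 × 3.32×10⁷ = 1.37×10⁻¹³ W
In dBm: 10 log₁₀(1.37×10⁻¹³ / 10⁻³) = −98.6 dBm

−98.6 dBm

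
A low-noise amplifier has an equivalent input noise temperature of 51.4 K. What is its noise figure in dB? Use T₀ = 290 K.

0.709 dB

F = 1 + T_e/T₀ = 1 + 51.4/290 = 1.17724
NF = 10 log₁₀(1.17724) = 0.709 dB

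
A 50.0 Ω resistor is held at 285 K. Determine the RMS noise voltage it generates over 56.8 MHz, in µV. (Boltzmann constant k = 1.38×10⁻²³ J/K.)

V_n = √(4kTRB)
4kTRB = 4 × 1.38×10⁻²³ × 285 × 5.00×10¹ × 5.68×10⁷ = 4.47×10⁻¹¹ V²
V_n = √(4.47×10⁻¹¹) = 6.68×10⁻⁶ V = 6.68 µV

6.68 µV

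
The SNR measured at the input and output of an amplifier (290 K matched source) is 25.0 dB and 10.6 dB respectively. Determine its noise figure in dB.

14.4 dB

NF (dB) = SNR_in(dB) − SNR_out(dB) when the source is at T₀
NF = 25.0 − 10.6 = 14.4 dB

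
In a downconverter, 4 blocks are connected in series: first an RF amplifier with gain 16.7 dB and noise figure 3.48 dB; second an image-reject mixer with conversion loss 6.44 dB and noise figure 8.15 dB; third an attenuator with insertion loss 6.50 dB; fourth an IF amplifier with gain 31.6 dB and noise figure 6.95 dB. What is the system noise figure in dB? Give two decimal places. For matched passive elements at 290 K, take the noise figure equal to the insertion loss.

Convert to linear (a loss of L dB is a gain of −L dB): F_i = 10^(NF_i/10), G_i = 10^(G_i,dB/10)
  Stage 1: F_1 = 10^(3.48/10) = 2.228, G_1 = 10^(16.7/10) = 46.77
  Stage 2: F_2 = 10^(8.15/10) = 6.531, G_2 = 10^(−6.44/10) = 0.2270
  Stage 3: F_3 = 10^(6.50/10) = 4.467, G_3 = 10^(−6.50/10) = 0.2239
  Stage 4: F_4 = 10^(6.95/10) = 4.955, G_4 = 10^(31.6/10) = 1445
Friis cascade:
  F = 2.228 + (6.531 − 1)/46.77 + (4.467 − 1)/10.62 + (4.955 − 1)/2.377 = 4.337
NF = 10 log₁₀(4.337) = 6.37 dB

6.37 dB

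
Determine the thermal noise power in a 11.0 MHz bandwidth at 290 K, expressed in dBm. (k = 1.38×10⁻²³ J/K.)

P_n = kTB = 1.38×10⁻²³ × 290 × 1.10×10⁷ = 4.40×10⁻¹⁴ W
In dBm: 10 log₁₀(4.40×10⁻¹⁴ / 10⁻³) = −103.6 dBm

−103.6 dBm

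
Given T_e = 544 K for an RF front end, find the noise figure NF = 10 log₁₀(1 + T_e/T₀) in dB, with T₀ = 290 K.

4.59 dB

F = 1 + T_e/T₀ = 1 + 544/290 = 2.87586
NF = 10 log₁₀(2.87586) = 4.59 dB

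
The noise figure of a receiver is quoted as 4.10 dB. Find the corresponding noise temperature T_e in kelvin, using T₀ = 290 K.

455 K

F = 10^(4.10/10) = 2.5704
T_e = (F − 1)·T₀ = (2.5704 − 1) × 290 = 455 K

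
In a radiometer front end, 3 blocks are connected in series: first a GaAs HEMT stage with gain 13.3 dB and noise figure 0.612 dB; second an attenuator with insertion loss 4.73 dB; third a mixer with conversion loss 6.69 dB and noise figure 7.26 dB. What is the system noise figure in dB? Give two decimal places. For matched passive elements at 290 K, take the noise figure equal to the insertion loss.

Convert to linear (a loss of L dB is a gain of −L dB): F_i = 10^(NF_i/10), G_i = 10^(G_i,dB/10)
  Stage 1: F_1 = 10^(0.612/10) = 1.151, G_1 = 10^(13.3/10) = 21.38
  Stage 2: F_2 = 10^(4.73/10) = 2.972, G_2 = 10^(−4.73/10) = 0.3365
  Stage 3: F_3 = 10^(7.26/10) = 5.321, G_3 = 10^(−6.69/10) = 0.2143
Friis cascade:
  F = 1.151 + (2.972 − 1)/21.38 + (5.321 − 1)/7.194 = 1.844
NF = 10 log₁₀(1.844) = 2.66 dB

2.66 dB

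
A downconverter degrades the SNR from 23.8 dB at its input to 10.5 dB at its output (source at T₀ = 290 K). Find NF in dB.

NF (dB) = SNR_in(dB) − SNR_out(dB) when the source is at T₀
NF = 23.8 − 10.5 = 13.3 dB

13.3 dB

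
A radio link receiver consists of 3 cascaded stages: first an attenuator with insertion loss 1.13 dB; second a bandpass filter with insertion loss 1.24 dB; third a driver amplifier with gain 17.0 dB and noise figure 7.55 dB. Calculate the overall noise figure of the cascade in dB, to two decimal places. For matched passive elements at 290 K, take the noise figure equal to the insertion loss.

9.92 dB

Convert to linear (a loss of L dB is a gain of −L dB): F_i = 10^(NF_i/10), G_i = 10^(G_i,dB/10)
  Stage 1: F_1 = 10^(1.13/10) = 1.297, G_1 = 10^(−1.13/10) = 0.7709
  Stage 2: F_2 = 10^(1.24/10) = 1.330, G_2 = 10^(−1.24/10) = 0.7516
  Stage 3: F_3 = 10^(7.55/10) = 5.689, G_3 = 10^(17.0/10) = 50.12
Friis cascade:
  F = 1.297 + (1.330 − 1)/0.7709 + (5.689 − 1)/0.5794 = 9.817
NF = 10 log₁₀(9.817) = 9.92 dB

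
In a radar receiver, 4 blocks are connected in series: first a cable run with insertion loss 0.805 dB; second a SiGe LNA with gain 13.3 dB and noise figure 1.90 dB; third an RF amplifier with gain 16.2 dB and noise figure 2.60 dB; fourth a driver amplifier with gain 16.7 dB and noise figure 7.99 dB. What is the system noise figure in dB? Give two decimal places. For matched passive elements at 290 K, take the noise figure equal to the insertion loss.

Convert to linear (a loss of L dB is a gain of −L dB): F_i = 10^(NF_i/10), G_i = 10^(G_i,dB/10)
  Stage 1: F_1 = 10^(0.805/10) = 1.204, G_1 = 10^(−0.805/10) = 0.8308
  Stage 2: F_2 = 10^(1.90/10) = 1.549, G_2 = 10^(13.3/10) = 21.38
  Stage 3: F_3 = 10^(2.60/10) = 1.820, G_3 = 10^(16.2/10) = 41.69
  Stage 4: F_4 = 10^(7.99/10) = 6.295, G_4 = 10^(16.7/10) = 46.77
Friis cascade:
  F = 1.204 + (1.549 − 1)/0.8308 + (1.820 − 1)/17.76 + (6.295 − 1)/740.5 = 1.918
NF = 10 log₁₀(1.918) = 2.83 dB

2.83 dB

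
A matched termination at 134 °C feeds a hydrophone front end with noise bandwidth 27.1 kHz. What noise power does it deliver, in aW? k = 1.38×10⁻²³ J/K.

T = 134 °C + 273.15 = 407.15 K
P_n = kTB = 1.38×10⁻²³ × 407.15 × 2.71×10⁴ = 1.52×10⁻¹⁶ W = 152 aW

152 aW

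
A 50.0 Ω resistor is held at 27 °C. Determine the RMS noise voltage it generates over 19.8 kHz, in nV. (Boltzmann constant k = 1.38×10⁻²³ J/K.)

T = 27 °C + 273.15 = 300.15 K
V_n = √(4kTRB)
4kTRB = 4 × 1.38×10⁻²³ × 300.15 × 5.00×10¹ × 1.98×10⁴ = 1.64×10⁻¹⁴ V²
V_n = √(1.64×10⁻¹⁴) = 1.28×10⁻⁷ V = 128 nV

128 nV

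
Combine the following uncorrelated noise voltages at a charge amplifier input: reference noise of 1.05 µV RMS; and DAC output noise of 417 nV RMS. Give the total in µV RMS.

Uncorrelated sources add in power (mean-square): V_tot = √(ΣV_i²)
V_tot = √[(1.05×10⁻⁶)² + (4.17×10⁻⁷)²] = 1.13×10⁻⁶ V = 1.13 µV

1.13 µV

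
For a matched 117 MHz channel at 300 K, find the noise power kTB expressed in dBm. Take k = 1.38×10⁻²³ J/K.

P_n = kTB = 1.38×10⁻²³ × 300 × 1.17×10⁸ = 4.84×10⁻¹³ W
In dBm: 10 log₁₀(4.84×10⁻¹³ / 10⁻³) = −93.1 dBm

−93.1 dBm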